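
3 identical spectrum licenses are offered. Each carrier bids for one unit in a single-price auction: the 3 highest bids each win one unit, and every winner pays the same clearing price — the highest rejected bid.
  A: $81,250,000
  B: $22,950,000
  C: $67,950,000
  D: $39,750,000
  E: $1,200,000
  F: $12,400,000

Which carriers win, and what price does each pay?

A, C, D; each pays $22,950,000

Sorting: 81,250,000 (A), 67,950,000 (C), 39,750,000 (D), 22,950,000 (B), 12,400,000 (F), …
The 3 highest are A, C, D.
First losing bid is B's $22,950,000, which sets the uniform price.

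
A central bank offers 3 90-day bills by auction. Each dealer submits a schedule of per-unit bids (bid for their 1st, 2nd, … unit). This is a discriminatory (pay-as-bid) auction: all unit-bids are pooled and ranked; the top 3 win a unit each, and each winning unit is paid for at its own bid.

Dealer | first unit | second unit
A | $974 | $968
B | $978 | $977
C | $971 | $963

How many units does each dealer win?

A 1, B 2

All unit-bids, highest first — top 3: 978 (B-1), 977 (B-2), 974 (A-1)
Next rejected bid: $971 (not a price — pay-as-bid).
Allocation: A 1, B 2.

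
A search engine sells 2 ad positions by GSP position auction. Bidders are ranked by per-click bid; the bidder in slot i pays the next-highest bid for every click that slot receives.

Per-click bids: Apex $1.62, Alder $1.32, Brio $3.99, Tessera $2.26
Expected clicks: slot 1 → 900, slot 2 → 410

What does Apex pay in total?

Sorting advertisers: $3.99 (Brio) > $2.26 (Tessera) > $1.62 (Apex) > …
Apex ranks below slot 2 → no slot, pays nothing.

Apex pays $0.00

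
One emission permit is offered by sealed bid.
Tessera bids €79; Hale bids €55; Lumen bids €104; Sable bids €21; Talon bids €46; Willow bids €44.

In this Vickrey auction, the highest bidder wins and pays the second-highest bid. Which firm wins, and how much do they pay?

Lumen pays €79

Vickrey auction: the highest bidder wins and pays the second-highest bid.
Bids in order: 104 (Lumen) > 79 (Tessera) > 55 (Hale) > 46 (Talon) > 44 (Willow) > 21 (Sable)
Lumen is highest; pays the second-highest bid, €79.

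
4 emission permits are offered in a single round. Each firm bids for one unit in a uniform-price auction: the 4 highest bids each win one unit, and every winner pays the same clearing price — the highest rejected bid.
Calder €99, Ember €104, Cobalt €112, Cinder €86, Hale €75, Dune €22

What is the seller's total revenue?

Total revenue: €300

Bids ranked high→low: 112 (Cobalt), 104 (Ember), 99 (Calder), 86 (Cinder), 75 (Hale), 22 (Dune)
The 4 highest are Cobalt, Ember, Calder, Cinder.
Highest unsuccessful bid: €75 → clearing price.
Total revenue = 4 × €75 = €300.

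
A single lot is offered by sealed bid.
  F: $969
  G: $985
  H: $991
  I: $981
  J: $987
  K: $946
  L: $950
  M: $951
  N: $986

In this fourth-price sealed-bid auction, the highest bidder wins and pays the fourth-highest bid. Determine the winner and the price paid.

H pays $985

Bids in order: 991 (H) > 987 (J) > 986 (N) > 985 (G) > 981 (I) > 969 (F) > …
H wins; payment is bid #4 in the ranking = $985.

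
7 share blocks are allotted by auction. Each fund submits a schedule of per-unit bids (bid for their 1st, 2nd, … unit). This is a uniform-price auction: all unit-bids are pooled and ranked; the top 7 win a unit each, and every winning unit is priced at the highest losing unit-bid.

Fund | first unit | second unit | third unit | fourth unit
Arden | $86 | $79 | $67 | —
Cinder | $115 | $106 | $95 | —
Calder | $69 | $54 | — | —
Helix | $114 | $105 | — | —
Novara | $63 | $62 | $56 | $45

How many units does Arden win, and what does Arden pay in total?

Arden: 2 units, pays $138

Pooled unit-bids ranked (top 7): 115 (Cinder-1), 114 (Helix-1), 106 (Cinder-2), 105 (Helix-2), 95 (Cinder-3), 86 (Arden-1), 79 (Arden-2)
The (k+1)-th unit-bid is $69.
Arden wins 2 unit(s) at $69 each.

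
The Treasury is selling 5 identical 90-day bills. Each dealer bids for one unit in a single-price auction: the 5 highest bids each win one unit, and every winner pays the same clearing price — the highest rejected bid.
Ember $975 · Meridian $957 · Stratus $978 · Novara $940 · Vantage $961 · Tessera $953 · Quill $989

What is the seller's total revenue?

Total revenue: $4,765

Sorting: 989 (Quill), 978 (Stratus), 975 (Ember), 961 (Vantage), 957 (Meridian), 953 (Tessera), 940 (Novara)
The 5 highest are Quill, Stratus, Ember, Vantage, Meridian.
First losing bid is Tessera's $953, which sets the uniform price.
Total revenue = 5 × $953 = $4,765.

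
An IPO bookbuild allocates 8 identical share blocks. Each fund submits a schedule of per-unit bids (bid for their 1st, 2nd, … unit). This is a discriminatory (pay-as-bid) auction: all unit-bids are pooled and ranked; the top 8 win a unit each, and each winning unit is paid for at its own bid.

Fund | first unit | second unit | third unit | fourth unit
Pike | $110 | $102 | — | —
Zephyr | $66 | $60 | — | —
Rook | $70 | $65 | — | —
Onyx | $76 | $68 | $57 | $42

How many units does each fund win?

Onyx 2, Pike 2, Rook 2, Zephyr 2

Merging the schedules and taking the best 8: 110 (Pike-1), 102 (Pike-2), 76 (Onyx-1), 70 (Rook-1), 68 (Onyx-2), 66 (Zephyr-1), 65 (Rook-2), 60 (Zephyr-2)
Next rejected bid: $57 (not a price — pay-as-bid).
Allocation: Onyx 2, Pike 2, Rook 2, Zephyr 2.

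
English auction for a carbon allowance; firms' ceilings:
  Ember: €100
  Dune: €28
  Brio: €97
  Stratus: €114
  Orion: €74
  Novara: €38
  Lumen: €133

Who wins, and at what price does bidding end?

Limits in order: 133 (Lumen) > 114 (Stratus) > 100 (Ember) > 97 (Brio) > 74 (Orion) > 38 (Novara) > …
Bidding ends when Stratus exits at €114; Lumen takes it.

Lumen wins at €114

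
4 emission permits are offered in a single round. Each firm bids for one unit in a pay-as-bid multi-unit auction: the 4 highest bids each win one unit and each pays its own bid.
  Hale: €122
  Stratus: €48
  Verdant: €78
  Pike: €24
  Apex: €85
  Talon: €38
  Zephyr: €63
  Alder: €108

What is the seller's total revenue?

Bids ranked high→low: 122 (Hale), 108 (Alder), 85 (Apex), 78 (Verdant), 63 (Zephyr), 48 (Stratus), …
Winners (4 units): Hale, Alder, Apex, Verdant.
Total revenue = 122 + 108 + 85 + 78 = €393.

Total revenue: €393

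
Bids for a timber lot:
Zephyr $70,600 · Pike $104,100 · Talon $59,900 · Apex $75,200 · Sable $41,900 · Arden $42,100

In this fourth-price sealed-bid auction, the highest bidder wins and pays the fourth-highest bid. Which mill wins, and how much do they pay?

Pike pays $59,900

Rule: the highest bidder wins and pays the fourth-highest bid.
Sorting bids: 104,100 (Pike) > 75,200 (Apex) > 70,600 (Zephyr) > 59,900 (Talon) > 42,100 (Arden) > 41,900 (Sable)
Pike wins; payment is bid #4 in the ranking = $59,900.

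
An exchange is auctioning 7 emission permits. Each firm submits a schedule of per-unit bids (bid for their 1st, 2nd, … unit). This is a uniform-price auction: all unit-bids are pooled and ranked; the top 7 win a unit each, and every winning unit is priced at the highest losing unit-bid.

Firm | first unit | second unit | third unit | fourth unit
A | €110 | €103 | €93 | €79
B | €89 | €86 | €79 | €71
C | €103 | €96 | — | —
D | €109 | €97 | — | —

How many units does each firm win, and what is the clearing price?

Merging the schedules and taking the best 7: 110 (A-1), 109 (D-1), 103 (A-2), 103 (C-1), 97 (D-2), 96 (C-2), 93 (A-3)
The (k+1)-th unit-bid is €89.
Allocation: A 3, C 2, D 2.

A 3, C 2, D 2; clearing price €89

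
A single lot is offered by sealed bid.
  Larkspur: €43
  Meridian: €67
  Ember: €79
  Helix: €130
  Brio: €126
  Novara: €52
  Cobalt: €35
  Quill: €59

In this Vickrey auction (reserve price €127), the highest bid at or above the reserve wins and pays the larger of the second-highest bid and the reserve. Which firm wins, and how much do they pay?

Vickrey auction (reserve price €127): the highest bid at or above the reserve wins and pays the larger of the second-highest bid and the reserve.
Bids in order: 130 (Helix) > 126 (Brio) > 79 (Ember) > 67 (Meridian) > 59 (Quill) > 52 (Novara) > …
Highest eligible bid: Helix at €130.
Second-highest bid €126 is below the reserve €127, so the reserve binds → payment €127.

Helix pays €127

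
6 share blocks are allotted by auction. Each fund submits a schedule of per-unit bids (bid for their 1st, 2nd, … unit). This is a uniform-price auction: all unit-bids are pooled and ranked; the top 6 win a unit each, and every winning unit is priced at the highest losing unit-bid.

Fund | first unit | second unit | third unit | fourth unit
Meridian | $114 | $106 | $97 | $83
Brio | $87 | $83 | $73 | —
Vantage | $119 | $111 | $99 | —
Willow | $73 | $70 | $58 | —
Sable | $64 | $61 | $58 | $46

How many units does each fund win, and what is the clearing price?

Meridian 3, Vantage 3; clearing price $87

Merging the schedules and taking the best 6: 119 (Vantage-1), 114 (Meridian-1), 111 (Vantage-2), 106 (Meridian-2), 99 (Vantage-3), 97 (Meridian-3)
The (k+1)-th unit-bid is $87.
Allocation: Meridian 3, Vantage 3.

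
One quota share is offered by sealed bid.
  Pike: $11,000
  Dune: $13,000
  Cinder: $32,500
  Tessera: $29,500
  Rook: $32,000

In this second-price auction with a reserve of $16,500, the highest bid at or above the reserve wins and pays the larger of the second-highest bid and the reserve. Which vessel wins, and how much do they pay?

Cinder pays $32,000

Sorting bids: 32,500 (Cinder) > 32,000 (Rook) > 29,500 (Tessera) > 13,000 (Dune) > 11,000 (Pike)
Highest eligible bid: Cinder at $32,500.
Second-highest bid $32,000 exceeds the reserve $16,500 → payment $32,000.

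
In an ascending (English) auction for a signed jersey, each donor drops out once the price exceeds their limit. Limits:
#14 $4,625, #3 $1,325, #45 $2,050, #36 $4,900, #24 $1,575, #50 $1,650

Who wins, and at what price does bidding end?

#36 wins at $4,625

Rule: the price rises until one bidder remains; the winner pays the price at which the last rival dropped out.
Sorting limits: 4,900 (#36) > 4,625 (#14) > 2,050 (#45) > 1,650 (#50) > 1,575 (#24) > 1,325 (#3)
#14 is the last rival to drop out, at $4,625; #36 remains and wins at that price.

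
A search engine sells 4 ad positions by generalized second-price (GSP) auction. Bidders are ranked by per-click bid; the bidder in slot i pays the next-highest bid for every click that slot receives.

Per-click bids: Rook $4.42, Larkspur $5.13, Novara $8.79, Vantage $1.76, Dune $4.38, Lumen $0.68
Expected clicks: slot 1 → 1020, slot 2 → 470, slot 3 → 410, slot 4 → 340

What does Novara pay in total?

Ranked by bid: $8.79 (Novara) > $5.13 (Larkspur) > $4.42 (Rook) > $4.38 (Dune) > $1.76 (Vantage) > …
Novara holds slot 1 → pays next bid $5.13 × 1020 clicks = $5232.60.

Novara pays $5232.60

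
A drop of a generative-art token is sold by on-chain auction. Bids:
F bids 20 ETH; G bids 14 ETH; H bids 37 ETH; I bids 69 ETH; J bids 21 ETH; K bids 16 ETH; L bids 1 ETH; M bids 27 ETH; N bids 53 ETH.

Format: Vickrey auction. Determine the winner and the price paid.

Bids ranked: 69 (I) > 53 (N) > 37 (H) > 27 (M) > 21 (J) > 20 (F) > …
I wins with the highest bid; price is set by the runner-up at 53 ETH.

I pays 53 ETH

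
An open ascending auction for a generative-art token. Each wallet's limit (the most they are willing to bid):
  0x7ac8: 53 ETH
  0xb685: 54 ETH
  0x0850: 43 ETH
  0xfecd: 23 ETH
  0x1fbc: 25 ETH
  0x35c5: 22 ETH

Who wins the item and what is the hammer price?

0xb685 wins at 53 ETH

Open ascending-bid auction: the price rises until one bidder remains; the winner pays the price at which the last rival dropped out.
Limits ranked: 54 (0xb685) > 53 (0x7ac8) > 43 (0x0850) > 25 (0x1fbc) > 23 (0xfecd) > 22 (0x35c5)
0x7ac8 is the last rival to drop out, at 53 ETH; 0xb685 remains and wins at that price.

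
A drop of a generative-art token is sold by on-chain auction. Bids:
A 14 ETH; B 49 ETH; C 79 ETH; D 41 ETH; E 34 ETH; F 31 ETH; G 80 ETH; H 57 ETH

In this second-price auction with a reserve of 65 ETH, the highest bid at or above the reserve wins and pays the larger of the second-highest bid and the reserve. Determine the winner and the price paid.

Bids ranked: 80 (G) > 79 (C) > 57 (H) > 49 (B) > 41 (D) > 34 (E) > …
Highest eligible bid: G at 80 ETH.
max(second-highest 79 ETH, reserve 65 ETH) = 79 ETH; the reserve does not bind.

G pays 79 ETH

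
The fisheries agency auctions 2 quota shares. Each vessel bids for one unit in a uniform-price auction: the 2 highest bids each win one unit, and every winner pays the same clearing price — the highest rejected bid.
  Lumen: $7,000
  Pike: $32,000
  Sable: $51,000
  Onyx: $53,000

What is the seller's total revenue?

Sorting: 53,000 (Onyx), 51,000 (Sable), 32,000 (Pike), 7,000 (Lumen)
Winners (2 units): Onyx, Sable.
First losing bid is Pike's $32,000, which sets the uniform price.
Total revenue = 2 × $32,000 = $64,000.

Total revenue: $64,000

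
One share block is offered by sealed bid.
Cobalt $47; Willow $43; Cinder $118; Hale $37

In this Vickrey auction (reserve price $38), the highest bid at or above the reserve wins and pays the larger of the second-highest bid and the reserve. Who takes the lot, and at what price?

Cinder pays $47

Bids ranked: 118 (Cinder) > 47 (Cobalt) > 43 (Willow) > 37 (Hale)
Cinder has the top bid at or above the reserve ($118).
Second-highest bid $47 exceeds the reserve $38 → payment $47.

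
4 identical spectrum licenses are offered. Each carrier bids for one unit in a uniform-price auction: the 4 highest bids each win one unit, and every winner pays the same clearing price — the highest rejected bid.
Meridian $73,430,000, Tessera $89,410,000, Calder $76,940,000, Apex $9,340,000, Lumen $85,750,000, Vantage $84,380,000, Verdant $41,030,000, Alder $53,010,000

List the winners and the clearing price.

Tessera, Lumen, Vantage, Calder; each pays $73,430,000

Bids ranked high→low: 89,410,000 (Tessera), 85,750,000 (Lumen), 84,380,000 (Vantage), 76,940,000 (Calder), 73,430,000 (Meridian), 53,010,000 (Alder), …
Top 4: Tessera, Lumen, Vantage, Calder.
Highest unsuccessful bid: $73,430,000 → clearing price.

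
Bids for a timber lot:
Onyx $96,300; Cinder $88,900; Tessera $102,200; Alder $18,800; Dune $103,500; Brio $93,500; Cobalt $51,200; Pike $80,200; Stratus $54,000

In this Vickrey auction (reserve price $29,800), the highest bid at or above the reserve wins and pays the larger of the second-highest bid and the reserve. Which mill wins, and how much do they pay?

Bids ranked: 103,500 (Dune) > 102,200 (Tessera) > 96,300 (Onyx) > 93,500 (Brio) > 88,900 (Cinder) > 80,200 (Pike) > …
Dune has the top bid at or above the reserve ($103,500).
max(second-highest $102,200, reserve $29,800) = $102,200; the reserve does not bind.

Dune pays $102,200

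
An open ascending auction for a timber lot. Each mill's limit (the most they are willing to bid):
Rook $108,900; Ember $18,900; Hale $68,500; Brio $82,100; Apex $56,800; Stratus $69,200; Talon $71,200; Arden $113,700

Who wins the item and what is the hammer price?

Limits ranked: 113,700 (Arden) > 108,900 (Rook) > 82,100 (Brio) > 71,200 (Talon) > 69,200 (Stratus) > 68,500 (Hale) > …
Bidding ends when Rook exits at $108,900; Arden takes it.

Arden wins at $108,900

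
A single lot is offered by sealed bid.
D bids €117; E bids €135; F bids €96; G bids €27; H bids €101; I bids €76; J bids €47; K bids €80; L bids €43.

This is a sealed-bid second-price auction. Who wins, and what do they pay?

Rule: the highest bidder wins and pays the second-highest bid.
Sorting bids: 135 (E) > 117 (D) > 101 (H) > 96 (F) > 80 (K) > 76 (I) > …
E is highest; pays the second-highest bid, €117.

E pays €117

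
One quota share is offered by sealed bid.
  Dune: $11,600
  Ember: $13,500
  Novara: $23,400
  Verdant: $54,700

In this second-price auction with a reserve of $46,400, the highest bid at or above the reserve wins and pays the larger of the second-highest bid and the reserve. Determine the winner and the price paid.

Verdant pays $46,400

Rule: the highest bid at or above the reserve wins and pays the larger of the second-highest bid and the reserve.
Bids ranked: 54,700 (Verdant) > 23,400 (Novara) > 13,500 (Ember) > 11,600 (Dune)
Highest eligible bid: Verdant at $54,700.
max(second-highest $23,400, reserve $46,400) = $46,400.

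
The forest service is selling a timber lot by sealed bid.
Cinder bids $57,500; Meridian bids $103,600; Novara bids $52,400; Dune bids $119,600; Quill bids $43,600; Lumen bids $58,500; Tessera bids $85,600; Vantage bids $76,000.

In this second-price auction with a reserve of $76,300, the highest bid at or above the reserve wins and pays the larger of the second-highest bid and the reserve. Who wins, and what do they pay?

Dune pays $103,600

Sorting bids: 119,600 (Dune) > 103,600 (Meridian) > 85,600 (Tessera) > 76,000 (Vantage) > 58,500 (Lumen) > 57,500 (Cinder) > …
Dune has the top bid at or above the reserve ($119,600).
Second-highest bid $103,600 exceeds the reserve $76,300 → payment $103,600.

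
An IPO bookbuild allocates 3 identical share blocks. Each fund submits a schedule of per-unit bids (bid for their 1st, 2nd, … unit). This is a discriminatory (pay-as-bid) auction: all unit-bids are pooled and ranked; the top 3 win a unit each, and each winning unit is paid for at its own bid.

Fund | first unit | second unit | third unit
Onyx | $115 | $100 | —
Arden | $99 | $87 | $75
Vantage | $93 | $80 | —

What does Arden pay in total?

All unit-bids, highest first — top 3: 115 (Onyx-1), 100 (Onyx-2), 99 (Arden-1)
Next rejected bid: $93 (not a price — pay-as-bid).
Arden's winning unit-bids: 99 = $99.

Arden pays $99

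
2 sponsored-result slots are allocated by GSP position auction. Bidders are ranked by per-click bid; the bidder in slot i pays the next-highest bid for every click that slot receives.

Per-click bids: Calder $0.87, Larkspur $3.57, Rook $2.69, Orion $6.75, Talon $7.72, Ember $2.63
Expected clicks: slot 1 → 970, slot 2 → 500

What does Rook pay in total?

Rook pays $0.00

Ranked by bid: $7.72 (Talon) > $6.75 (Orion) > $3.57 (Larkspur) > …
Rook ranks below slot 2 → no slot, pays nothing.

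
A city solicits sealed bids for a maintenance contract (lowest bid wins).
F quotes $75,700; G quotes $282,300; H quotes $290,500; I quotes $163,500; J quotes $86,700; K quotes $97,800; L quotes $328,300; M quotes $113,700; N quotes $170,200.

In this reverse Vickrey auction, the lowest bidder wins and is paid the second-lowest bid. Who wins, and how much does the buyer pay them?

F is paid $86,700

Sorting bids: 75,700 (F) < 86,700 (J) < 97,800 (K) < 113,700 (M) < 163,500 (I) < 170,200 (N) < …
F is lowest; is paid the second-lowest bid, $86,700.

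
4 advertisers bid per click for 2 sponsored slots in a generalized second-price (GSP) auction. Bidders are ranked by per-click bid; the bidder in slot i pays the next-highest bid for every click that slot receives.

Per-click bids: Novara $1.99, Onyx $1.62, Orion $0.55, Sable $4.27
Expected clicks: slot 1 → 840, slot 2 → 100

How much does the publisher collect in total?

Total revenue: $1833.60

Per-click bids in order: $4.27 (Sable) > $1.99 (Novara) > $1.62 (Onyx) > …
Slot 1: Sable pays $1.99 × 840 = $1671.60
Slot 2: Novara pays $1.62 × 100 = $162.00
Total = $1833.60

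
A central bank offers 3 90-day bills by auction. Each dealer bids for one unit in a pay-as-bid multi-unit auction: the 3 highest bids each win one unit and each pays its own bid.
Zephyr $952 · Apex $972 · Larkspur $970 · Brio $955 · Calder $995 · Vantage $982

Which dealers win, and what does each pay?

Sorting: 995 (Calder), 982 (Vantage), 972 (Apex), 970 (Larkspur), 955 (Brio), …
Winners (3 units): Calder, Vantage, Apex.
Each winner pays its own bid: Calder $995, Vantage $982, Apex $972.

Calder $995, Vantage $982, Apex $972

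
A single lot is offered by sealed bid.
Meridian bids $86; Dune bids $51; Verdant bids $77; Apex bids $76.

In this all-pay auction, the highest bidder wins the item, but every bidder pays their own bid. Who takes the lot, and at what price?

Bids ranked: 86 (Meridian) > 77 (Verdant) > 76 (Apex) > 51 (Dune)
Meridian is highest and takes the item; every bidder forfeits their bid.

Meridian pays $86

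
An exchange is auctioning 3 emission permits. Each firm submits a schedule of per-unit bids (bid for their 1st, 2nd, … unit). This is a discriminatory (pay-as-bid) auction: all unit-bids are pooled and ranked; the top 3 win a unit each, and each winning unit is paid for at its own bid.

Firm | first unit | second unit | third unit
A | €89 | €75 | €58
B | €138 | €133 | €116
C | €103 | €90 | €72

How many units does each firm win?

B 3

Pooled unit-bids ranked (top 3): 138 (B-1), 133 (B-2), 116 (B-3)
Next rejected bid: €103 (not a price — pay-as-bid).
Allocation: B 3.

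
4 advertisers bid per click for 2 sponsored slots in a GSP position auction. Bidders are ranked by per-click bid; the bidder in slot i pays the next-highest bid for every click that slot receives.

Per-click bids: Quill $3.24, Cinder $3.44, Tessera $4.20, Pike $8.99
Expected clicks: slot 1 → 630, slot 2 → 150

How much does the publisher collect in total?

Sorting advertisers: $8.99 (Pike) > $4.20 (Tessera) > $3.44 (Cinder) > …
Slot 1: Pike pays $4.20 × 630 = $2646.00
Slot 2: Tessera pays $3.44 × 150 = $516.00
Total = $3162.00

Total revenue: $3162.00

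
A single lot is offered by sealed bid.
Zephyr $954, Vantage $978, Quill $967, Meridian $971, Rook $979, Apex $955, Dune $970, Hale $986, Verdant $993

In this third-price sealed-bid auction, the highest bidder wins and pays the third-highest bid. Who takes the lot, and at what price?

Verdant pays $979

Bids ranked: 993 (Verdant) > 986 (Hale) > 979 (Rook) > 978 (Vantage) > 971 (Meridian) > 970 (Dune) > …
Verdant is highest; pays the third-highest bid, $979.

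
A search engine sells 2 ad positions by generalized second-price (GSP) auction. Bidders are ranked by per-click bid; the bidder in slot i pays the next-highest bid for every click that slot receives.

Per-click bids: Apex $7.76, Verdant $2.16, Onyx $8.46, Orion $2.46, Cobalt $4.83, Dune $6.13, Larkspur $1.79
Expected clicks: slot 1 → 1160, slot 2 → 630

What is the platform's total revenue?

Sorting advertisers: $8.46 (Onyx) > $7.76 (Apex) > $6.13 (Dune) > …
Slot 1: Onyx pays $7.76 × 1160 = $9001.60
Slot 2: Apex pays $6.13 × 630 = $3861.90
Total = $12863.50

Total revenue: $12863.50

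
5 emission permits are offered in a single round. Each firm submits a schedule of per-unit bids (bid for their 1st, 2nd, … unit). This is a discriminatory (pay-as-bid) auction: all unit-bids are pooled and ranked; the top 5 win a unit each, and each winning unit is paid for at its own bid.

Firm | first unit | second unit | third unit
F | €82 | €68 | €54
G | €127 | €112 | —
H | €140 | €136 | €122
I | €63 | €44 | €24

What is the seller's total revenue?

Merging the schedules and taking the best 5: 140 (H-1), 136 (H-2), 127 (G-1), 122 (H-3), 112 (G-2)
Next rejected bid: €82 (not a price — pay-as-bid).
Each winning unit pays its own bid.
Revenue = 140 + 136 + 127 + 122 + 112 = €637.

Total revenue: €637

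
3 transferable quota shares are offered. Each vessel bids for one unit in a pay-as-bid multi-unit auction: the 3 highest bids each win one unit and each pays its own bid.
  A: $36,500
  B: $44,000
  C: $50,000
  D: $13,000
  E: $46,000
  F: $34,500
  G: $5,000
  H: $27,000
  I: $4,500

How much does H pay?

H pays $0

Ordering the bids: 50,000 (C), 46,000 (E), 44,000 (B), 36,500 (A), 34,500 (F), …
Top 3: C, E, B.
H does not win → $0.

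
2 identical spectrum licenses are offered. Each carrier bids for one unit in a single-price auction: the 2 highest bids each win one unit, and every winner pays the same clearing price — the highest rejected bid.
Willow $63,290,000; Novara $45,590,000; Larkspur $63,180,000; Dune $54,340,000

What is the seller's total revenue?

Sorting: 63,290,000 (Willow), 63,180,000 (Larkspur), 54,340,000 (Dune), 45,590,000 (Novara)
Winners (2 units): Willow, Larkspur.
Highest unsuccessful bid: $54,340,000 → clearing price.
Total revenue = 2 × $54,340,000 = $108,680,000.

Total revenue: $108,680,000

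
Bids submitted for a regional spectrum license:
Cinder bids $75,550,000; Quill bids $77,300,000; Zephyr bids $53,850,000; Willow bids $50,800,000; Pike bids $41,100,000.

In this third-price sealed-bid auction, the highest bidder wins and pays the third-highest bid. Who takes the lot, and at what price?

Quill pays $53,850,000

Rule: the highest bidder wins and pays the third-highest bid.
Sorting bids: 77,300,000 (Quill) > 75,550,000 (Cinder) > 53,850,000 (Zephyr) > 50,800,000 (Willow) > 41,100,000 (Pike)
Quill wins; payment is bid #3 in the ranking = $53,850,000.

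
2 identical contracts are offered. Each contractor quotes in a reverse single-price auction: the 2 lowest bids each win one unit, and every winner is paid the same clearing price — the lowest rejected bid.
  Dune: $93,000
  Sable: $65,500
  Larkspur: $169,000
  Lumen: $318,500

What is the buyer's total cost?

Total cost: $338,000

Sorting: 65,500 (Sable), 93,000 (Dune), 169,000 (Larkspur), 318,500 (Lumen)
Lowest 2: Sable, Dune.
Lowest unsuccessful bid: $169,000 → clearing price.
Total cost = 2 × $169,000 = $338,000.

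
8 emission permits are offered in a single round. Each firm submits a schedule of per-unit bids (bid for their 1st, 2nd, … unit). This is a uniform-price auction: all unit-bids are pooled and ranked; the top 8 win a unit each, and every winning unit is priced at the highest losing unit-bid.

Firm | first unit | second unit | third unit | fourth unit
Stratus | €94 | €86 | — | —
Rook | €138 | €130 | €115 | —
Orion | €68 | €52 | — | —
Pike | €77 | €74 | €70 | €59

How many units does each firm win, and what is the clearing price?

Pike 3, Rook 3, Stratus 2; clearing price €68

All unit-bids, highest first — top 8: 138 (Rook-1), 130 (Rook-2), 115 (Rook-3), 94 (Stratus-1), 86 (Stratus-2), 77 (Pike-1), 74 (Pike-2), 70 (Pike-3)
Highest rejected unit-bid = €68.
Allocation: Pike 3, Rook 3, Stratus 2.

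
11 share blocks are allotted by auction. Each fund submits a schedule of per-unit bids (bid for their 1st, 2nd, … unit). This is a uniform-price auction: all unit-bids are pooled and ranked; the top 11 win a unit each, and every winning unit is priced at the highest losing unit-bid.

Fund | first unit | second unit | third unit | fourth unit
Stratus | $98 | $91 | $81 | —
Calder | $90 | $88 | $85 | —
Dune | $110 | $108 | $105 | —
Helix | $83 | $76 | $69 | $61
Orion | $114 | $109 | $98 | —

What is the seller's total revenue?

Total revenue: $913

Merging the schedules and taking the best 11: 114 (Orion-1), 110 (Dune-1), 109 (Orion-2), 108 (Dune-2), 105 (Dune-3), 98 (Stratus-1), 98 (Orion-3), 91 (Stratus-2), 90 (Calder-1), 88 (Calder-2), 85 (Calder-3)
The (k+1)-th unit-bid is $83.
Allocation: Calder 3, Dune 3, Orion 3, Stratus 2. Every unit priced at $83.
Revenue = 11 × 83 = $913.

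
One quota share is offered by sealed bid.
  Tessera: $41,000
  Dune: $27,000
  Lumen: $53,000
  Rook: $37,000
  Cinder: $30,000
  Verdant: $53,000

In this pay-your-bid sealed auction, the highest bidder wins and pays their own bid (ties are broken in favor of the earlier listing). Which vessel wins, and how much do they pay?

Rule: the highest bidder wins and pays their own bid.
Bids in order: 53,000 (Lumen) > 53,000 (Verdant) > 41,000 (Tessera) > 37,000 (Rook) > 30,000 (Cinder) > 27,000 (Dune)
Lumen and Verdant tie at $53,000; tie-break gives it to Lumen.
Lumen is highest → pays own bid, $53,000.

Lumen pays $53,000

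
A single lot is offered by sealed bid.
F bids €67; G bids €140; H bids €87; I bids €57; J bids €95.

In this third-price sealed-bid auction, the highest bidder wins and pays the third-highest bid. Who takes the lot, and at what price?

G pays €87

Bids in order: 140 (G) > 95 (J) > 87 (H) > 67 (F) > 57 (I)
G is highest; pays the third-highest bid, €87.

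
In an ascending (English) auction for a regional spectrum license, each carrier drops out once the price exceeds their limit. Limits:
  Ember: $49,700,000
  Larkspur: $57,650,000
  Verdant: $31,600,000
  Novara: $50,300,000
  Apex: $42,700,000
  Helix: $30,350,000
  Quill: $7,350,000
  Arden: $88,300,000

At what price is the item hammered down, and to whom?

Arden wins at $57,650,000

Limits in order: 88,300,000 (Arden) > 57,650,000 (Larkspur) > 50,300,000 (Novara) > 49,700,000 (Ember) > 42,700,000 (Apex) > 31,600,000 (Verdant) > …
Once the price passes $57,650,000, only Arden is left; the hammer falls at Larkspur's limit of $57,650,000.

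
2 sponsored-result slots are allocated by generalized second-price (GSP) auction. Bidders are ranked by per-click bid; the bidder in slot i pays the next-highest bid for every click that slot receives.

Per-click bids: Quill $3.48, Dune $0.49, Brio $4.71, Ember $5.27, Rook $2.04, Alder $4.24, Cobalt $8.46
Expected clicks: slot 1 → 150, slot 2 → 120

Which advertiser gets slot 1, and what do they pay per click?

Sorting advertisers: $8.46 (Cobalt) > $5.27 (Ember) > $4.71 (Brio) > …
Slot 1 goes to the first-ranked bidder, Cobalt, who pays the next bid down: $5.27/click.

Cobalt; $5.27 per click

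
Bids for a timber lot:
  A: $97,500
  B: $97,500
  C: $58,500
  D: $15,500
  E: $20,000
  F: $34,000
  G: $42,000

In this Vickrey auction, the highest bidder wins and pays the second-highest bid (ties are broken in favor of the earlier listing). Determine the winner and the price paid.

A pays $97,500

Rule: the highest bidder wins and pays the second-highest bid.
Bids ranked: 97,500 (A) > 97,500 (B) > 58,500 (C) > 42,000 (G) > 34,000 (F) > 20,000 (E) > …
Tie at $97,500 → A wins by tie-break.
A wins with the highest bid; price is set by the runner-up at $97,500.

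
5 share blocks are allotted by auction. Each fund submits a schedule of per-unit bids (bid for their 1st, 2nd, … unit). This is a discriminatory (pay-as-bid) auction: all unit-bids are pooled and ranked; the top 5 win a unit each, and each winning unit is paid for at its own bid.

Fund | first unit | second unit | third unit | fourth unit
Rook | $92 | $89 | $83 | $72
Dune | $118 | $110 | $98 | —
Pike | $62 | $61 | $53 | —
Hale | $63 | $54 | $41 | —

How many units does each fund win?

All unit-bids, highest first — top 5: 118 (Dune-1), 110 (Dune-2), 98 (Dune-3), 92 (Rook-1), 89 (Rook-2)
Next rejected bid: $83 (not a price — pay-as-bid).
Allocation: Dune 3, Rook 2.

Dune 3, Rook 2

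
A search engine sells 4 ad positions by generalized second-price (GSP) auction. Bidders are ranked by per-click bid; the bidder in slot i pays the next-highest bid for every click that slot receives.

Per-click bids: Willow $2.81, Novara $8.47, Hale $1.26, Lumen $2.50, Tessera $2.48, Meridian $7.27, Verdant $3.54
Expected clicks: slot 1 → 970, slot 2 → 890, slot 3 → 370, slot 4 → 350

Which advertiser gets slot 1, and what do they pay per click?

Sorting advertisers: $8.47 (Novara) > $7.27 (Meridian) > $3.54 (Verdant) > $2.81 (Willow) > $2.50 (Lumen) > …
Slot 1 goes to the first-ranked bidder, Novara, who pays the next bid down: $7.27/click.

Novara; $7.27 per click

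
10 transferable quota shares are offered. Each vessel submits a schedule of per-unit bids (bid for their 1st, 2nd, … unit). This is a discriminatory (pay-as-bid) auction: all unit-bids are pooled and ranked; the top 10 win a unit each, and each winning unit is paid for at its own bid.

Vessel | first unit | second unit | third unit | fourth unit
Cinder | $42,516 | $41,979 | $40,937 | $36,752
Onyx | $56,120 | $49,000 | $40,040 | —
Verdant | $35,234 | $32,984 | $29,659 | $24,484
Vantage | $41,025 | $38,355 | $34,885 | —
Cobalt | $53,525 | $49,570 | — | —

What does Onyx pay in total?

Onyx pays $145,160

Merging the schedules and taking the best 10: 56,120 (Onyx-1), 53,525 (Cobalt-1), 49,570 (Cobalt-2), 49,000 (Onyx-2), 42,516 (Cinder-1), 41,979 (Cinder-2), 41,025 (Vantage-1), 40,937 (Cinder-3), 40,040 (Onyx-3), 38,355 (Vantage-2)
Next rejected bid: $36,752 (not a price — pay-as-bid).
Onyx's winning unit-bids: 56,120 + 49,000 + 40,040 = $145,160.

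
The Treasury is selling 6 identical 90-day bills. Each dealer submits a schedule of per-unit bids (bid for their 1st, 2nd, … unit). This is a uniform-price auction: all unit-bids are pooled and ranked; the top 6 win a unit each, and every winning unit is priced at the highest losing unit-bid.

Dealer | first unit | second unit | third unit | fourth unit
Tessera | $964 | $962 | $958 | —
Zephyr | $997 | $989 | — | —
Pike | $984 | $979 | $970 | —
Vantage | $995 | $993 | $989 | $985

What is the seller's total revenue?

Total revenue: $5,904

Pooled unit-bids ranked (top 6): 997 (Zephyr-1), 995 (Vantage-1), 993 (Vantage-2), 989 (Zephyr-2), 989 (Vantage-3), 985 (Vantage-4)
First bid not allocated: $984.
Allocation: Vantage 4, Zephyr 2. Every unit priced at $984.
Revenue = 6 × 984 = $5,904.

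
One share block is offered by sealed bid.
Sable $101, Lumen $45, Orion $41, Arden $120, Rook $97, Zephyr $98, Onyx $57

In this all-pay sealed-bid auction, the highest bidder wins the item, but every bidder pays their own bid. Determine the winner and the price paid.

Arden pays $120

Bids in order: 120 (Arden) > 101 (Sable) > 98 (Zephyr) > 97 (Rook) > 57 (Onyx) > 45 (Lumen) > …
Arden is highest and takes the item; every bidder forfeits their bid.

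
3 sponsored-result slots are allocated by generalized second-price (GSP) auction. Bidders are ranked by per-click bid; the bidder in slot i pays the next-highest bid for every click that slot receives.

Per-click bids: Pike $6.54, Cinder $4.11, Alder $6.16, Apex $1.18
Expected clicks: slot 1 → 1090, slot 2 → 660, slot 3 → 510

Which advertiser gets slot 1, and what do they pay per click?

Per-click bids in order: $6.54 (Pike) > $6.16 (Alder) > $4.11 (Cinder) > $1.18 (Apex)
Slot 1 goes to the first-ranked bidder, Pike, who pays the next bid down: $6.16/click.

Pike; $6.16 per click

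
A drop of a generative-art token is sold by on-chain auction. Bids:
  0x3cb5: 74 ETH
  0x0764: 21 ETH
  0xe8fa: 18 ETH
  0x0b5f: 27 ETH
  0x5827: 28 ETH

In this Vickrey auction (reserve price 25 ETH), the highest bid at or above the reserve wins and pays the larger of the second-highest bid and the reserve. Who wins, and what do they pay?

Sorting bids: 74 (0x3cb5) > 28 (0x5827) > 27 (0x0b5f) > 21 (0x0764) > 18 (0xe8fa)
Highest eligible bid: 0x3cb5 at 74 ETH.
Second-highest bid 28 ETH exceeds the reserve 25 ETH → payment 28 ETH.

0x3cb5 pays 28 ETH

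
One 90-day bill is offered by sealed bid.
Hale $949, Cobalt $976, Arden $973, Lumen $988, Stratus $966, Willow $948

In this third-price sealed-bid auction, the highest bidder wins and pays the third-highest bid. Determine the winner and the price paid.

Lumen pays $973

Rule: the highest bidder wins and pays the third-highest bid.
Sorting bids: 988 (Lumen) > 976 (Cobalt) > 973 (Arden) > 966 (Stratus) > 949 (Hale) > 948 (Willow)
Lumen wins; payment is bid #3 in the ranking = $973.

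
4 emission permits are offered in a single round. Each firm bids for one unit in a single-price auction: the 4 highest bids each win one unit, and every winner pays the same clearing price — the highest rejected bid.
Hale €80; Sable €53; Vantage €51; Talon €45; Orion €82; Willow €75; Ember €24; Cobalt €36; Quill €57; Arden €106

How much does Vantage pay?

Vantage pays €0

Ordering the bids: 106 (Arden), 82 (Orion), 80 (Hale), 75 (Willow), 57 (Quill), 53 (Sable), …
The 4 highest are Arden, Orion, Hale, Willow.
Highest unsuccessful bid: €57 → clearing price.
Vantage does not win → pays €0.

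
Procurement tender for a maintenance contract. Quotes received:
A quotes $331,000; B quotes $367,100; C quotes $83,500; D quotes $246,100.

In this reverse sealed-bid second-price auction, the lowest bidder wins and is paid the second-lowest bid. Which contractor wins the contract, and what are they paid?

C is paid $246,100

Bids in order: 83,500 (C) < 246,100 (D) < 331,000 (A) < 367,100 (B)
C wins with the lowest bid; price is set by the runner-up at $246,100.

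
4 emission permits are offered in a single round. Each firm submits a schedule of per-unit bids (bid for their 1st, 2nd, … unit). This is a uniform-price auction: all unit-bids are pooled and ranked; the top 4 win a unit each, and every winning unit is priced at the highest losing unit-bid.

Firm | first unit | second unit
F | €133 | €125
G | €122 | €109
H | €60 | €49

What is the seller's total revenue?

Merging the schedules and taking the best 4: 133 (F-1), 125 (F-2), 122 (G-1), 109 (G-2)
Highest rejected unit-bid = €60.
Allocation: F 2, G 2. Every unit priced at €60.
Revenue = 4 × 60 = €240.

Total revenue: €240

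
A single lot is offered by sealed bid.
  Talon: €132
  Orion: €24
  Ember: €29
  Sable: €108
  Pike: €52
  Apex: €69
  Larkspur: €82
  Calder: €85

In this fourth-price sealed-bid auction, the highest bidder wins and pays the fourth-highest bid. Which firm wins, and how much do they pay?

Fourth-price sealed-bid auction: the highest bidder wins and pays the fourth-highest bid.
Sorting bids: 132 (Talon) > 108 (Sable) > 85 (Calder) > 82 (Larkspur) > 69 (Apex) > 52 (Pike) > …
Talon is highest; pays the fourth-highest bid, €82.

Talon pays €82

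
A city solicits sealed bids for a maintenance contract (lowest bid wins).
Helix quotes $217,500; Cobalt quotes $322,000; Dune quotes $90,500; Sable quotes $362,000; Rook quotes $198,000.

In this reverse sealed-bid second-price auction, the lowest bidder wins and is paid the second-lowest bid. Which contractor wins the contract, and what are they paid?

Reverse sealed-bid second-price auction: the lowest bidder wins and is paid the second-lowest bid.
Sorting bids: 90,500 (Dune) < 198,000 (Rook) < 217,500 (Helix) < 322,000 (Cobalt) < 362,000 (Sable)
Dune wins with the lowest bid; price is set by the runner-up at $198,000.

Dune is paid $198,000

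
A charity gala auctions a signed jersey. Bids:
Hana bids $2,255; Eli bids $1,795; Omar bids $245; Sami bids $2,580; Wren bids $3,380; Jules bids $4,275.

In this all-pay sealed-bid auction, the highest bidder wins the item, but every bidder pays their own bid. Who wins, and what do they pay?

Rule: the highest bidder wins the item, but every bidder pays their own bid.
Bids ranked: 4,275 (Jules) > 3,380 (Wren) > 2,580 (Sami) > 2,255 (Hana) > 1,795 (Eli) > 245 (Omar)
Jules wins with the top bid; all bids are sunk regardless.

Jules pays $4,275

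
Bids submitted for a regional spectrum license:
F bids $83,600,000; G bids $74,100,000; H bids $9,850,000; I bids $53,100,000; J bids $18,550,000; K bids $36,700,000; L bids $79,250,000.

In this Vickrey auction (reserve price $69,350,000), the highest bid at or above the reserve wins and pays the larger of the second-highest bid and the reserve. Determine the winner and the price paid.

F pays $79,250,000

Vickrey auction (reserve price $69,350,000): the highest bid at or above the reserve wins and pays the larger of the second-highest bid and the reserve.
Bids in order: 83,600,000 (F) > 79,250,000 (L) > 74,100,000 (G) > 53,100,000 (I) > 36,700,000 (K) > 18,550,000 (J) > …
F has the top bid at or above the reserve ($83,600,000).
Second-highest bid $79,250,000 exceeds the reserve $69,350,000 → payment $79,250,000.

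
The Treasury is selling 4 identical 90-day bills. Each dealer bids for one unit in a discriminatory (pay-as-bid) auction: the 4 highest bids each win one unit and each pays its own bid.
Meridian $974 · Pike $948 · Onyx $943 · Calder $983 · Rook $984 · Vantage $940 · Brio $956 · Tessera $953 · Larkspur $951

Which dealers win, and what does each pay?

Rook $984, Calder $983, Meridian $974, Brio $956

Ordering the bids: 984 (Rook), 983 (Calder), 974 (Meridian), 956 (Brio), 953 (Tessera), 951 (Larkspur), …
Top 4: Rook, Calder, Meridian, Brio.
Each winner pays its own bid: Rook $984, Calder $983, Meridian $974, Brio $956.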